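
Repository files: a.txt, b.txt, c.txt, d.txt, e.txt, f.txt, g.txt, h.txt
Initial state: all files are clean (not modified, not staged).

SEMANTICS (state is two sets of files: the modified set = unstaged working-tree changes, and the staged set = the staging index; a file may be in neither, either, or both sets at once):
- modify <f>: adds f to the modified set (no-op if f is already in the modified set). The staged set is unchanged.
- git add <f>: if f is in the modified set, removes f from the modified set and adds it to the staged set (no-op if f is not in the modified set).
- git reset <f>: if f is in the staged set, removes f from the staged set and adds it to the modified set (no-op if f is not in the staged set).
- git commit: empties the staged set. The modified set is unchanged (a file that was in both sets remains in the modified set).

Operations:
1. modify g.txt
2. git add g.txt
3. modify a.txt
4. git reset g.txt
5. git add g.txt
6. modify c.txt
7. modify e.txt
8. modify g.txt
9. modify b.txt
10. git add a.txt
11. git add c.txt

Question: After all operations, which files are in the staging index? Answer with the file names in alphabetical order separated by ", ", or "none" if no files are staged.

After op 1 (modify g.txt): modified={g.txt} staged={none}
After op 2 (git add g.txt): modified={none} staged={g.txt}
After op 3 (modify a.txt): modified={a.txt} staged={g.txt}
After op 4 (git reset g.txt): modified={a.txt, g.txt} staged={none}
After op 5 (git add g.txt): modified={a.txt} staged={g.txt}
After op 6 (modify c.txt): modified={a.txt, c.txt} staged={g.txt}
After op 7 (modify e.txt): modified={a.txt, c.txt, e.txt} staged={g.txt}
After op 8 (modify g.txt): modified={a.txt, c.txt, e.txt, g.txt} staged={g.txt}
After op 9 (modify b.txt): modified={a.txt, b.txt, c.txt, e.txt, g.txt} staged={g.txt}
After op 10 (git add a.txt): modified={b.txt, c.txt, e.txt, g.txt} staged={a.txt, g.txt}
After op 11 (git add c.txt): modified={b.txt, e.txt, g.txt} staged={a.txt, c.txt, g.txt}

Answer: a.txt, c.txt, g.txt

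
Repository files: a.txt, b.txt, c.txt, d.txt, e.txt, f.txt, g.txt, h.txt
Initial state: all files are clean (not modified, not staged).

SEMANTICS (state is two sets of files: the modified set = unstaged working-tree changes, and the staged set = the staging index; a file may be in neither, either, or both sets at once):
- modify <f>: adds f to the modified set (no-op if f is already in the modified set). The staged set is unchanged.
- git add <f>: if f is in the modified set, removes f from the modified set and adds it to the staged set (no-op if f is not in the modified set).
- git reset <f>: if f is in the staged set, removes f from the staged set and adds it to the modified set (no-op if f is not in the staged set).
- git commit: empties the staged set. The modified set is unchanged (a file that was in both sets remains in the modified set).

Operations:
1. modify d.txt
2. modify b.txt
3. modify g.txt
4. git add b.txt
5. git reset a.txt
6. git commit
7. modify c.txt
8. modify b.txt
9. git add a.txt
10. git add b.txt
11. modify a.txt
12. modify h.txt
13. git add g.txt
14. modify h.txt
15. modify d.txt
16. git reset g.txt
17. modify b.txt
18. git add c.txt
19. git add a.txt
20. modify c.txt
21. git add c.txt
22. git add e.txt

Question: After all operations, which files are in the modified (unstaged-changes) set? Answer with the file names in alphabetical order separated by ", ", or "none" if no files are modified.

Answer: b.txt, d.txt, g.txt, h.txt

Derivation:
After op 1 (modify d.txt): modified={d.txt} staged={none}
After op 2 (modify b.txt): modified={b.txt, d.txt} staged={none}
After op 3 (modify g.txt): modified={b.txt, d.txt, g.txt} staged={none}
After op 4 (git add b.txt): modified={d.txt, g.txt} staged={b.txt}
After op 5 (git reset a.txt): modified={d.txt, g.txt} staged={b.txt}
After op 6 (git commit): modified={d.txt, g.txt} staged={none}
After op 7 (modify c.txt): modified={c.txt, d.txt, g.txt} staged={none}
After op 8 (modify b.txt): modified={b.txt, c.txt, d.txt, g.txt} staged={none}
After op 9 (git add a.txt): modified={b.txt, c.txt, d.txt, g.txt} staged={none}
After op 10 (git add b.txt): modified={c.txt, d.txt, g.txt} staged={b.txt}
After op 11 (modify a.txt): modified={a.txt, c.txt, d.txt, g.txt} staged={b.txt}
After op 12 (modify h.txt): modified={a.txt, c.txt, d.txt, g.txt, h.txt} staged={b.txt}
After op 13 (git add g.txt): modified={a.txt, c.txt, d.txt, h.txt} staged={b.txt, g.txt}
After op 14 (modify h.txt): modified={a.txt, c.txt, d.txt, h.txt} staged={b.txt, g.txt}
After op 15 (modify d.txt): modified={a.txt, c.txt, d.txt, h.txt} staged={b.txt, g.txt}
After op 16 (git reset g.txt): modified={a.txt, c.txt, d.txt, g.txt, h.txt} staged={b.txt}
After op 17 (modify b.txt): modified={a.txt, b.txt, c.txt, d.txt, g.txt, h.txt} staged={b.txt}
After op 18 (git add c.txt): modified={a.txt, b.txt, d.txt, g.txt, h.txt} staged={b.txt, c.txt}
After op 19 (git add a.txt): modified={b.txt, d.txt, g.txt, h.txt} staged={a.txt, b.txt, c.txt}
After op 20 (modify c.txt): modified={b.txt, c.txt, d.txt, g.txt, h.txt} staged={a.txt, b.txt, c.txt}
After op 21 (git add c.txt): modified={b.txt, d.txt, g.txt, h.txt} staged={a.txt, b.txt, c.txt}
After op 22 (git add e.txt): modified={b.txt, d.txt, g.txt, h.txt} staged={a.txt, b.txt, c.txt}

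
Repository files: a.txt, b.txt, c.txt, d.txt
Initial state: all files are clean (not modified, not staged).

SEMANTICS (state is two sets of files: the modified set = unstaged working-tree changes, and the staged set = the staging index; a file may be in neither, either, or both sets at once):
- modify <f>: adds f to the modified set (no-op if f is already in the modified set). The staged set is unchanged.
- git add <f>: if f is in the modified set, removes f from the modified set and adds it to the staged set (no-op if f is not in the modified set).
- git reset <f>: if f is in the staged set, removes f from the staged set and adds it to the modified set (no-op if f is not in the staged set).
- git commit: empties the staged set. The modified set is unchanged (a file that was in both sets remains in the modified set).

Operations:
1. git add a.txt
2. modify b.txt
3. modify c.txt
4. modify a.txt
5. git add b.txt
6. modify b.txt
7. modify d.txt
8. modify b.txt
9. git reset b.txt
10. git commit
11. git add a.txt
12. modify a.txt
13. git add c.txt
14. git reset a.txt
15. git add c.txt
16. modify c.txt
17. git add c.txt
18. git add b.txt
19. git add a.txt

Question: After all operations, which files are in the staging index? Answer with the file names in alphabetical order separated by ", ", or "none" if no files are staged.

After op 1 (git add a.txt): modified={none} staged={none}
After op 2 (modify b.txt): modified={b.txt} staged={none}
After op 3 (modify c.txt): modified={b.txt, c.txt} staged={none}
After op 4 (modify a.txt): modified={a.txt, b.txt, c.txt} staged={none}
After op 5 (git add b.txt): modified={a.txt, c.txt} staged={b.txt}
After op 6 (modify b.txt): modified={a.txt, b.txt, c.txt} staged={b.txt}
After op 7 (modify d.txt): modified={a.txt, b.txt, c.txt, d.txt} staged={b.txt}
After op 8 (modify b.txt): modified={a.txt, b.txt, c.txt, d.txt} staged={b.txt}
After op 9 (git reset b.txt): modified={a.txt, b.txt, c.txt, d.txt} staged={none}
After op 10 (git commit): modified={a.txt, b.txt, c.txt, d.txt} staged={none}
After op 11 (git add a.txt): modified={b.txt, c.txt, d.txt} staged={a.txt}
After op 12 (modify a.txt): modified={a.txt, b.txt, c.txt, d.txt} staged={a.txt}
After op 13 (git add c.txt): modified={a.txt, b.txt, d.txt} staged={a.txt, c.txt}
After op 14 (git reset a.txt): modified={a.txt, b.txt, d.txt} staged={c.txt}
After op 15 (git add c.txt): modified={a.txt, b.txt, d.txt} staged={c.txt}
After op 16 (modify c.txt): modified={a.txt, b.txt, c.txt, d.txt} staged={c.txt}
After op 17 (git add c.txt): modified={a.txt, b.txt, d.txt} staged={c.txt}
After op 18 (git add b.txt): modified={a.txt, d.txt} staged={b.txt, c.txt}
After op 19 (git add a.txt): modified={d.txt} staged={a.txt, b.txt, c.txt}

Answer: a.txt, b.txt, c.txt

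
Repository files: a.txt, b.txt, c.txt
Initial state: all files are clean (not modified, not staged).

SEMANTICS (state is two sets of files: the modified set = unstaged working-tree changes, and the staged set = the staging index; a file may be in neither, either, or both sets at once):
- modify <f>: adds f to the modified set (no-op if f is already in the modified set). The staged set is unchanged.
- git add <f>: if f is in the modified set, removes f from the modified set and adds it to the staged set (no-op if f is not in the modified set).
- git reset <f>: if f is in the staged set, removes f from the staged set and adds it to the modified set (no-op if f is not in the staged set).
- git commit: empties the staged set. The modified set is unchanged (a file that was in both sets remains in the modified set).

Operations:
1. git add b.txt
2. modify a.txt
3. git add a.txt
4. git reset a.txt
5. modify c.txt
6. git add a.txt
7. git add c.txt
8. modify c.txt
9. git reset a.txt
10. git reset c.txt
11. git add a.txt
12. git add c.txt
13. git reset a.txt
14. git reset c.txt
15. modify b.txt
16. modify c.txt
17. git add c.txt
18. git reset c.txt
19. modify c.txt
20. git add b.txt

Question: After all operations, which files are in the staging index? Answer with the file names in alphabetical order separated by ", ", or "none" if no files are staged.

Answer: b.txt

Derivation:
After op 1 (git add b.txt): modified={none} staged={none}
After op 2 (modify a.txt): modified={a.txt} staged={none}
After op 3 (git add a.txt): modified={none} staged={a.txt}
After op 4 (git reset a.txt): modified={a.txt} staged={none}
After op 5 (modify c.txt): modified={a.txt, c.txt} staged={none}
After op 6 (git add a.txt): modified={c.txt} staged={a.txt}
After op 7 (git add c.txt): modified={none} staged={a.txt, c.txt}
After op 8 (modify c.txt): modified={c.txt} staged={a.txt, c.txt}
After op 9 (git reset a.txt): modified={a.txt, c.txt} staged={c.txt}
After op 10 (git reset c.txt): modified={a.txt, c.txt} staged={none}
After op 11 (git add a.txt): modified={c.txt} staged={a.txt}
After op 12 (git add c.txt): modified={none} staged={a.txt, c.txt}
After op 13 (git reset a.txt): modified={a.txt} staged={c.txt}
After op 14 (git reset c.txt): modified={a.txt, c.txt} staged={none}
After op 15 (modify b.txt): modified={a.txt, b.txt, c.txt} staged={none}
After op 16 (modify c.txt): modified={a.txt, b.txt, c.txt} staged={none}
After op 17 (git add c.txt): modified={a.txt, b.txt} staged={c.txt}
After op 18 (git reset c.txt): modified={a.txt, b.txt, c.txt} staged={none}
After op 19 (modify c.txt): modified={a.txt, b.txt, c.txt} staged={none}
After op 20 (git add b.txt): modified={a.txt, c.txt} staged={b.txt}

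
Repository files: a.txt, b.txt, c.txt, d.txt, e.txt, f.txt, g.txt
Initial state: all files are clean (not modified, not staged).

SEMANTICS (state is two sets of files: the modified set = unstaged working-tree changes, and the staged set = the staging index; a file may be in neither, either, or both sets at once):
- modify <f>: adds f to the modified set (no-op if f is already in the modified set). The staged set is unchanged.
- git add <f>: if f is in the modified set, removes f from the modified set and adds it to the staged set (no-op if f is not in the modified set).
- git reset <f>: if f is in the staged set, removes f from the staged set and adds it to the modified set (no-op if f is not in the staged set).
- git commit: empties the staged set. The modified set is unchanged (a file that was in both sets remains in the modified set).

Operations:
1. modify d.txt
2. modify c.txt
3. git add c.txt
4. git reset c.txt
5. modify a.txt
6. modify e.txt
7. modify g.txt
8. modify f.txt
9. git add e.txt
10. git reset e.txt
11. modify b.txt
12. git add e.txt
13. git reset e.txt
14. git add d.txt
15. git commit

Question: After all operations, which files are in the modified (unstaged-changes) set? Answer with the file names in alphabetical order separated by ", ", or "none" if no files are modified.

After op 1 (modify d.txt): modified={d.txt} staged={none}
After op 2 (modify c.txt): modified={c.txt, d.txt} staged={none}
After op 3 (git add c.txt): modified={d.txt} staged={c.txt}
After op 4 (git reset c.txt): modified={c.txt, d.txt} staged={none}
After op 5 (modify a.txt): modified={a.txt, c.txt, d.txt} staged={none}
After op 6 (modify e.txt): modified={a.txt, c.txt, d.txt, e.txt} staged={none}
After op 7 (modify g.txt): modified={a.txt, c.txt, d.txt, e.txt, g.txt} staged={none}
After op 8 (modify f.txt): modified={a.txt, c.txt, d.txt, e.txt, f.txt, g.txt} staged={none}
After op 9 (git add e.txt): modified={a.txt, c.txt, d.txt, f.txt, g.txt} staged={e.txt}
After op 10 (git reset e.txt): modified={a.txt, c.txt, d.txt, e.txt, f.txt, g.txt} staged={none}
After op 11 (modify b.txt): modified={a.txt, b.txt, c.txt, d.txt, e.txt, f.txt, g.txt} staged={none}
After op 12 (git add e.txt): modified={a.txt, b.txt, c.txt, d.txt, f.txt, g.txt} staged={e.txt}
After op 13 (git reset e.txt): modified={a.txt, b.txt, c.txt, d.txt, e.txt, f.txt, g.txt} staged={none}
After op 14 (git add d.txt): modified={a.txt, b.txt, c.txt, e.txt, f.txt, g.txt} staged={d.txt}
After op 15 (git commit): modified={a.txt, b.txt, c.txt, e.txt, f.txt, g.txt} staged={none}

Answer: a.txt, b.txt, c.txt, e.txt, f.txt, g.txt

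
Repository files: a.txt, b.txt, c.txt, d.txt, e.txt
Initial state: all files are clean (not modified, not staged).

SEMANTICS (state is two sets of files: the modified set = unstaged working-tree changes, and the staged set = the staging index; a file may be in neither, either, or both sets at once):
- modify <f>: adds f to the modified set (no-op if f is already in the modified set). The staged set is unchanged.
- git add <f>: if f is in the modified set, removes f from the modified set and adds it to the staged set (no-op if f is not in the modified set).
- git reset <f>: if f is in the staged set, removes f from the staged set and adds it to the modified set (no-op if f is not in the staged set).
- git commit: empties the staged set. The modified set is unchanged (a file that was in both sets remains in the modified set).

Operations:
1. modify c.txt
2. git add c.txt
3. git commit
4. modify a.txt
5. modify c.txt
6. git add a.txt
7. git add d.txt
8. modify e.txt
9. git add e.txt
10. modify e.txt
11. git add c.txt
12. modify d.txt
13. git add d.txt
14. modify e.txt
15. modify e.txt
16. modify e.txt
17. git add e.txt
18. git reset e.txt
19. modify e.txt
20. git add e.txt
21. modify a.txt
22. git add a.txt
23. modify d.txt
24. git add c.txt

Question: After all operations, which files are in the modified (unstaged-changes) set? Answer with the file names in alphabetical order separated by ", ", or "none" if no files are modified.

After op 1 (modify c.txt): modified={c.txt} staged={none}
After op 2 (git add c.txt): modified={none} staged={c.txt}
After op 3 (git commit): modified={none} staged={none}
After op 4 (modify a.txt): modified={a.txt} staged={none}
After op 5 (modify c.txt): modified={a.txt, c.txt} staged={none}
After op 6 (git add a.txt): modified={c.txt} staged={a.txt}
After op 7 (git add d.txt): modified={c.txt} staged={a.txt}
After op 8 (modify e.txt): modified={c.txt, e.txt} staged={a.txt}
After op 9 (git add e.txt): modified={c.txt} staged={a.txt, e.txt}
After op 10 (modify e.txt): modified={c.txt, e.txt} staged={a.txt, e.txt}
After op 11 (git add c.txt): modified={e.txt} staged={a.txt, c.txt, e.txt}
After op 12 (modify d.txt): modified={d.txt, e.txt} staged={a.txt, c.txt, e.txt}
After op 13 (git add d.txt): modified={e.txt} staged={a.txt, c.txt, d.txt, e.txt}
After op 14 (modify e.txt): modified={e.txt} staged={a.txt, c.txt, d.txt, e.txt}
After op 15 (modify e.txt): modified={e.txt} staged={a.txt, c.txt, d.txt, e.txt}
After op 16 (modify e.txt): modified={e.txt} staged={a.txt, c.txt, d.txt, e.txt}
After op 17 (git add e.txt): modified={none} staged={a.txt, c.txt, d.txt, e.txt}
After op 18 (git reset e.txt): modified={e.txt} staged={a.txt, c.txt, d.txt}
After op 19 (modify e.txt): modified={e.txt} staged={a.txt, c.txt, d.txt}
After op 20 (git add e.txt): modified={none} staged={a.txt, c.txt, d.txt, e.txt}
After op 21 (modify a.txt): modified={a.txt} staged={a.txt, c.txt, d.txt, e.txt}
After op 22 (git add a.txt): modified={none} staged={a.txt, c.txt, d.txt, e.txt}
After op 23 (modify d.txt): modified={d.txt} staged={a.txt, c.txt, d.txt, e.txt}
After op 24 (git add c.txt): modified={d.txt} staged={a.txt, c.txt, d.txt, e.txt}

Answer: d.txt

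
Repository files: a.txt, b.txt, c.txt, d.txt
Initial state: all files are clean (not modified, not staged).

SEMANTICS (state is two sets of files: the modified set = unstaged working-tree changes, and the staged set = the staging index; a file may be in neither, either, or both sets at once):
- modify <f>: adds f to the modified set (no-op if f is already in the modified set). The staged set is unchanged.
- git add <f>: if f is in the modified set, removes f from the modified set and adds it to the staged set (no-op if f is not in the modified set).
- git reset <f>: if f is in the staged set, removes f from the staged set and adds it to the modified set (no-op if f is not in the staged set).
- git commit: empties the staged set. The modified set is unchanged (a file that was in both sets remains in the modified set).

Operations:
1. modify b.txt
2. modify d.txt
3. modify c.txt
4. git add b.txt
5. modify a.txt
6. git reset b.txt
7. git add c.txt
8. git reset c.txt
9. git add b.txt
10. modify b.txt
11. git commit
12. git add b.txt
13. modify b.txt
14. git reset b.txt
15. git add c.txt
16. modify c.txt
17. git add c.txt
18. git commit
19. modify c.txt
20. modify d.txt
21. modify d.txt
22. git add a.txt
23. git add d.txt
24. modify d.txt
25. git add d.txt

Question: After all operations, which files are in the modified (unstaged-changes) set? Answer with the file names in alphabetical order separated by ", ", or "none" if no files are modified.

After op 1 (modify b.txt): modified={b.txt} staged={none}
After op 2 (modify d.txt): modified={b.txt, d.txt} staged={none}
After op 3 (modify c.txt): modified={b.txt, c.txt, d.txt} staged={none}
After op 4 (git add b.txt): modified={c.txt, d.txt} staged={b.txt}
After op 5 (modify a.txt): modified={a.txt, c.txt, d.txt} staged={b.txt}
After op 6 (git reset b.txt): modified={a.txt, b.txt, c.txt, d.txt} staged={none}
After op 7 (git add c.txt): modified={a.txt, b.txt, d.txt} staged={c.txt}
After op 8 (git reset c.txt): modified={a.txt, b.txt, c.txt, d.txt} staged={none}
After op 9 (git add b.txt): modified={a.txt, c.txt, d.txt} staged={b.txt}
After op 10 (modify b.txt): modified={a.txt, b.txt, c.txt, d.txt} staged={b.txt}
After op 11 (git commit): modified={a.txt, b.txt, c.txt, d.txt} staged={none}
After op 12 (git add b.txt): modified={a.txt, c.txt, d.txt} staged={b.txt}
After op 13 (modify b.txt): modified={a.txt, b.txt, c.txt, d.txt} staged={b.txt}
After op 14 (git reset b.txt): modified={a.txt, b.txt, c.txt, d.txt} staged={none}
After op 15 (git add c.txt): modified={a.txt, b.txt, d.txt} staged={c.txt}
After op 16 (modify c.txt): modified={a.txt, b.txt, c.txt, d.txt} staged={c.txt}
After op 17 (git add c.txt): modified={a.txt, b.txt, d.txt} staged={c.txt}
After op 18 (git commit): modified={a.txt, b.txt, d.txt} staged={none}
After op 19 (modify c.txt): modified={a.txt, b.txt, c.txt, d.txt} staged={none}
After op 20 (modify d.txt): modified={a.txt, b.txt, c.txt, d.txt} staged={none}
After op 21 (modify d.txt): modified={a.txt, b.txt, c.txt, d.txt} staged={none}
After op 22 (git add a.txt): modified={b.txt, c.txt, d.txt} staged={a.txt}
After op 23 (git add d.txt): modified={b.txt, c.txt} staged={a.txt, d.txt}
After op 24 (modify d.txt): modified={b.txt, c.txt, d.txt} staged={a.txt, d.txt}
After op 25 (git add d.txt): modified={b.txt, c.txt} staged={a.txt, d.txt}

Answer: b.txt, c.txt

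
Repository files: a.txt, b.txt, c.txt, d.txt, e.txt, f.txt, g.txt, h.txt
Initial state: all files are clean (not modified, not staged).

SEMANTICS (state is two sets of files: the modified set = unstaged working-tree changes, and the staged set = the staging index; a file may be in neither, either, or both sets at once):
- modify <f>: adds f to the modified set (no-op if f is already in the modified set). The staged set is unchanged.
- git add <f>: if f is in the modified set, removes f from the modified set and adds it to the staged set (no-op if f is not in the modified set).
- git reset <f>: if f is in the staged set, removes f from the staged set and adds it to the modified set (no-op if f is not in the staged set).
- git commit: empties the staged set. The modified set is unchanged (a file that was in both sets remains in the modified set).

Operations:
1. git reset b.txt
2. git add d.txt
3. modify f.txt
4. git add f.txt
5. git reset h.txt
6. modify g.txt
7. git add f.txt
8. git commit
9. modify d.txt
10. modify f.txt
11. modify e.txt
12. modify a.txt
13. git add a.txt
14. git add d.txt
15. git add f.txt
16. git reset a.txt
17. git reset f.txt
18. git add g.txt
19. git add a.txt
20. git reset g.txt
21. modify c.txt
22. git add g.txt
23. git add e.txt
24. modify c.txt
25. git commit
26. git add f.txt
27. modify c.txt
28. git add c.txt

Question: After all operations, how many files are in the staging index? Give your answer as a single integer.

Answer: 2

Derivation:
After op 1 (git reset b.txt): modified={none} staged={none}
After op 2 (git add d.txt): modified={none} staged={none}
After op 3 (modify f.txt): modified={f.txt} staged={none}
After op 4 (git add f.txt): modified={none} staged={f.txt}
After op 5 (git reset h.txt): modified={none} staged={f.txt}
After op 6 (modify g.txt): modified={g.txt} staged={f.txt}
After op 7 (git add f.txt): modified={g.txt} staged={f.txt}
After op 8 (git commit): modified={g.txt} staged={none}
After op 9 (modify d.txt): modified={d.txt, g.txt} staged={none}
After op 10 (modify f.txt): modified={d.txt, f.txt, g.txt} staged={none}
After op 11 (modify e.txt): modified={d.txt, e.txt, f.txt, g.txt} staged={none}
After op 12 (modify a.txt): modified={a.txt, d.txt, e.txt, f.txt, g.txt} staged={none}
After op 13 (git add a.txt): modified={d.txt, e.txt, f.txt, g.txt} staged={a.txt}
After op 14 (git add d.txt): modified={e.txt, f.txt, g.txt} staged={a.txt, d.txt}
After op 15 (git add f.txt): modified={e.txt, g.txt} staged={a.txt, d.txt, f.txt}
After op 16 (git reset a.txt): modified={a.txt, e.txt, g.txt} staged={d.txt, f.txt}
After op 17 (git reset f.txt): modified={a.txt, e.txt, f.txt, g.txt} staged={d.txt}
After op 18 (git add g.txt): modified={a.txt, e.txt, f.txt} staged={d.txt, g.txt}
After op 19 (git add a.txt): modified={e.txt, f.txt} staged={a.txt, d.txt, g.txt}
After op 20 (git reset g.txt): modified={e.txt, f.txt, g.txt} staged={a.txt, d.txt}
After op 21 (modify c.txt): modified={c.txt, e.txt, f.txt, g.txt} staged={a.txt, d.txt}
After op 22 (git add g.txt): modified={c.txt, e.txt, f.txt} staged={a.txt, d.txt, g.txt}
After op 23 (git add e.txt): modified={c.txt, f.txt} staged={a.txt, d.txt, e.txt, g.txt}
After op 24 (modify c.txt): modified={c.txt, f.txt} staged={a.txt, d.txt, e.txt, g.txt}
After op 25 (git commit): modified={c.txt, f.txt} staged={none}
After op 26 (git add f.txt): modified={c.txt} staged={f.txt}
After op 27 (modify c.txt): modified={c.txt} staged={f.txt}
After op 28 (git add c.txt): modified={none} staged={c.txt, f.txt}
Final staged set: {c.txt, f.txt} -> count=2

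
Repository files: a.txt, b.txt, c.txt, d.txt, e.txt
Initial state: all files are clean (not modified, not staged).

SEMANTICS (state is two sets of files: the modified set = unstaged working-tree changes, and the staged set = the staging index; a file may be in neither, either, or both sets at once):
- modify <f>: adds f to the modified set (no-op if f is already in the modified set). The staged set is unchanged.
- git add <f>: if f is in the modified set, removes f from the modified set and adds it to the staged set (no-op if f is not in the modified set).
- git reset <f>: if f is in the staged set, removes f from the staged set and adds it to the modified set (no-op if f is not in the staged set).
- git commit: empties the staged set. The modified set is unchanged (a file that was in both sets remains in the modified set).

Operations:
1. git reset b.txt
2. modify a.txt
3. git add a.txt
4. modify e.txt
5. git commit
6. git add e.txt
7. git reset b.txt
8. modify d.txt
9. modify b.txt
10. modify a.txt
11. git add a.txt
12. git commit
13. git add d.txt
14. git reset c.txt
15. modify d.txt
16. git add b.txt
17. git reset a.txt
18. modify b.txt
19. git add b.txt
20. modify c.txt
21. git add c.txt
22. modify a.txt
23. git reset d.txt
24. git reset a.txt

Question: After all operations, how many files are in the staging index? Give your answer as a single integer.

Answer: 2

Derivation:
After op 1 (git reset b.txt): modified={none} staged={none}
After op 2 (modify a.txt): modified={a.txt} staged={none}
After op 3 (git add a.txt): modified={none} staged={a.txt}
After op 4 (modify e.txt): modified={e.txt} staged={a.txt}
After op 5 (git commit): modified={e.txt} staged={none}
After op 6 (git add e.txt): modified={none} staged={e.txt}
After op 7 (git reset b.txt): modified={none} staged={e.txt}
After op 8 (modify d.txt): modified={d.txt} staged={e.txt}
After op 9 (modify b.txt): modified={b.txt, d.txt} staged={e.txt}
After op 10 (modify a.txt): modified={a.txt, b.txt, d.txt} staged={e.txt}
After op 11 (git add a.txt): modified={b.txt, d.txt} staged={a.txt, e.txt}
After op 12 (git commit): modified={b.txt, d.txt} staged={none}
After op 13 (git add d.txt): modified={b.txt} staged={d.txt}
After op 14 (git reset c.txt): modified={b.txt} staged={d.txt}
After op 15 (modify d.txt): modified={b.txt, d.txt} staged={d.txt}
After op 16 (git add b.txt): modified={d.txt} staged={b.txt, d.txt}
After op 17 (git reset a.txt): modified={d.txt} staged={b.txt, d.txt}
After op 18 (modify b.txt): modified={b.txt, d.txt} staged={b.txt, d.txt}
After op 19 (git add b.txt): modified={d.txt} staged={b.txt, d.txt}
After op 20 (modify c.txt): modified={c.txt, d.txt} staged={b.txt, d.txt}
After op 21 (git add c.txt): modified={d.txt} staged={b.txt, c.txt, d.txt}
After op 22 (modify a.txt): modified={a.txt, d.txt} staged={b.txt, c.txt, d.txt}
After op 23 (git reset d.txt): modified={a.txt, d.txt} staged={b.txt, c.txt}
After op 24 (git reset a.txt): modified={a.txt, d.txt} staged={b.txt, c.txt}
Final staged set: {b.txt, c.txt} -> count=2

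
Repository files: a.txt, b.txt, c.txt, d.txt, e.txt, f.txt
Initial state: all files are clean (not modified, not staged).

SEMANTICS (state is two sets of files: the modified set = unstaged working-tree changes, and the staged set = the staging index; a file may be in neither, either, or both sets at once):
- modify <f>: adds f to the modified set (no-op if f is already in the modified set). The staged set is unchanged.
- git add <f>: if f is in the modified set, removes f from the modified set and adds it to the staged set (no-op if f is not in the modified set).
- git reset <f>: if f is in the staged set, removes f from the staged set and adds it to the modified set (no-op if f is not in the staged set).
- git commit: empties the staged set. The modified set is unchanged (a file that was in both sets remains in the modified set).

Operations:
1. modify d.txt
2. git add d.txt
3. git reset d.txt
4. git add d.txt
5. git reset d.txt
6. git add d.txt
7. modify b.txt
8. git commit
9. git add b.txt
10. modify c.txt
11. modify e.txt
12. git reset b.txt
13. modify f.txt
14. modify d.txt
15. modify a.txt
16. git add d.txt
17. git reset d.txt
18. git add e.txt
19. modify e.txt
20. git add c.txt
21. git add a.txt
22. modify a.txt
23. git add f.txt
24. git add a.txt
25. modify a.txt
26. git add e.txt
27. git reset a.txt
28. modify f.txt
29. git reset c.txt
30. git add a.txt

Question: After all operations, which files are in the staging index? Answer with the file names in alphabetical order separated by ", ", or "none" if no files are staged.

After op 1 (modify d.txt): modified={d.txt} staged={none}
After op 2 (git add d.txt): modified={none} staged={d.txt}
After op 3 (git reset d.txt): modified={d.txt} staged={none}
After op 4 (git add d.txt): modified={none} staged={d.txt}
After op 5 (git reset d.txt): modified={d.txt} staged={none}
After op 6 (git add d.txt): modified={none} staged={d.txt}
After op 7 (modify b.txt): modified={b.txt} staged={d.txt}
After op 8 (git commit): modified={b.txt} staged={none}
After op 9 (git add b.txt): modified={none} staged={b.txt}
After op 10 (modify c.txt): modified={c.txt} staged={b.txt}
After op 11 (modify e.txt): modified={c.txt, e.txt} staged={b.txt}
After op 12 (git reset b.txt): modified={b.txt, c.txt, e.txt} staged={none}
After op 13 (modify f.txt): modified={b.txt, c.txt, e.txt, f.txt} staged={none}
After op 14 (modify d.txt): modified={b.txt, c.txt, d.txt, e.txt, f.txt} staged={none}
After op 15 (modify a.txt): modified={a.txt, b.txt, c.txt, d.txt, e.txt, f.txt} staged={none}
After op 16 (git add d.txt): modified={a.txt, b.txt, c.txt, e.txt, f.txt} staged={d.txt}
After op 17 (git reset d.txt): modified={a.txt, b.txt, c.txt, d.txt, e.txt, f.txt} staged={none}
After op 18 (git add e.txt): modified={a.txt, b.txt, c.txt, d.txt, f.txt} staged={e.txt}
After op 19 (modify e.txt): modified={a.txt, b.txt, c.txt, d.txt, e.txt, f.txt} staged={e.txt}
After op 20 (git add c.txt): modified={a.txt, b.txt, d.txt, e.txt, f.txt} staged={c.txt, e.txt}
After op 21 (git add a.txt): modified={b.txt, d.txt, e.txt, f.txt} staged={a.txt, c.txt, e.txt}
After op 22 (modify a.txt): modified={a.txt, b.txt, d.txt, e.txt, f.txt} staged={a.txt, c.txt, e.txt}
After op 23 (git add f.txt): modified={a.txt, b.txt, d.txt, e.txt} staged={a.txt, c.txt, e.txt, f.txt}
After op 24 (git add a.txt): modified={b.txt, d.txt, e.txt} staged={a.txt, c.txt, e.txt, f.txt}
After op 25 (modify a.txt): modified={a.txt, b.txt, d.txt, e.txt} staged={a.txt, c.txt, e.txt, f.txt}
After op 26 (git add e.txt): modified={a.txt, b.txt, d.txt} staged={a.txt, c.txt, e.txt, f.txt}
After op 27 (git reset a.txt): modified={a.txt, b.txt, d.txt} staged={c.txt, e.txt, f.txt}
After op 28 (modify f.txt): modified={a.txt, b.txt, d.txt, f.txt} staged={c.txt, e.txt, f.txt}
After op 29 (git reset c.txt): modified={a.txt, b.txt, c.txt, d.txt, f.txt} staged={e.txt, f.txt}
After op 30 (git add a.txt): modified={b.txt, c.txt, d.txt, f.txt} staged={a.txt, e.txt, f.txt}

Answer: a.txt, e.txt, f.txt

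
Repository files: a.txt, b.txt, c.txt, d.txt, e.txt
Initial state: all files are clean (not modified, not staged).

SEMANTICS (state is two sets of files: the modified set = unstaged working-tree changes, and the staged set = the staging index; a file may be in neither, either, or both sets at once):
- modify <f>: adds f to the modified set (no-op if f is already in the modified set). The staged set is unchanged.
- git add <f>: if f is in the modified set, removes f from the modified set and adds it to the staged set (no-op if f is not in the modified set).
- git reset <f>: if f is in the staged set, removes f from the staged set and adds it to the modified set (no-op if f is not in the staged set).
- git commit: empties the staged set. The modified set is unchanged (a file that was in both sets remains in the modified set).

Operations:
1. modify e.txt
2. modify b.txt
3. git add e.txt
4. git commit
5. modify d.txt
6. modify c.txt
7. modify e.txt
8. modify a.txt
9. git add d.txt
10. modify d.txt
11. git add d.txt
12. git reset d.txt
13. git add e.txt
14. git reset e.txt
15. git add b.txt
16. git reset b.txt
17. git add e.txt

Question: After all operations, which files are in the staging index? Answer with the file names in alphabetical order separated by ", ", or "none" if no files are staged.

After op 1 (modify e.txt): modified={e.txt} staged={none}
After op 2 (modify b.txt): modified={b.txt, e.txt} staged={none}
After op 3 (git add e.txt): modified={b.txt} staged={e.txt}
After op 4 (git commit): modified={b.txt} staged={none}
After op 5 (modify d.txt): modified={b.txt, d.txt} staged={none}
After op 6 (modify c.txt): modified={b.txt, c.txt, d.txt} staged={none}
After op 7 (modify e.txt): modified={b.txt, c.txt, d.txt, e.txt} staged={none}
After op 8 (modify a.txt): modified={a.txt, b.txt, c.txt, d.txt, e.txt} staged={none}
After op 9 (git add d.txt): modified={a.txt, b.txt, c.txt, e.txt} staged={d.txt}
After op 10 (modify d.txt): modified={a.txt, b.txt, c.txt, d.txt, e.txt} staged={d.txt}
After op 11 (git add d.txt): modified={a.txt, b.txt, c.txt, e.txt} staged={d.txt}
After op 12 (git reset d.txt): modified={a.txt, b.txt, c.txt, d.txt, e.txt} staged={none}
After op 13 (git add e.txt): modified={a.txt, b.txt, c.txt, d.txt} staged={e.txt}
After op 14 (git reset e.txt): modified={a.txt, b.txt, c.txt, d.txt, e.txt} staged={none}
After op 15 (git add b.txt): modified={a.txt, c.txt, d.txt, e.txt} staged={b.txt}
After op 16 (git reset b.txt): modified={a.txt, b.txt, c.txt, d.txt, e.txt} staged={none}
After op 17 (git add e.txt): modified={a.txt, b.txt, c.txt, d.txt} staged={e.txt}

Answer: e.txt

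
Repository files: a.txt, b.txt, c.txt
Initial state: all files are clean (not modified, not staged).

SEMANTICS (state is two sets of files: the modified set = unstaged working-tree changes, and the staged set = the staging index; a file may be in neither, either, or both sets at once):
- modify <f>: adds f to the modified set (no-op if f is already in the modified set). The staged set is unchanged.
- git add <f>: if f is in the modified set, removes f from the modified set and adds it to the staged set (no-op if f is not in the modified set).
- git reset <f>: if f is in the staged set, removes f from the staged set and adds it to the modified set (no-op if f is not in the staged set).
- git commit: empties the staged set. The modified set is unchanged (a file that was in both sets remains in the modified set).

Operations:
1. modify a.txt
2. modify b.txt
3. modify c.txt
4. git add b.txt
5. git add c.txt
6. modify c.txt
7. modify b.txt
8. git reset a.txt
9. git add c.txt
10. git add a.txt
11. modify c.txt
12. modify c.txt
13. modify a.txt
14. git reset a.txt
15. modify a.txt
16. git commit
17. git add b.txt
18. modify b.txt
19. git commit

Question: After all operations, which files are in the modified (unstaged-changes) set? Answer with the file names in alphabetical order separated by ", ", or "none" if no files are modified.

After op 1 (modify a.txt): modified={a.txt} staged={none}
After op 2 (modify b.txt): modified={a.txt, b.txt} staged={none}
After op 3 (modify c.txt): modified={a.txt, b.txt, c.txt} staged={none}
After op 4 (git add b.txt): modified={a.txt, c.txt} staged={b.txt}
After op 5 (git add c.txt): modified={a.txt} staged={b.txt, c.txt}
After op 6 (modify c.txt): modified={a.txt, c.txt} staged={b.txt, c.txt}
After op 7 (modify b.txt): modified={a.txt, b.txt, c.txt} staged={b.txt, c.txt}
After op 8 (git reset a.txt): modified={a.txt, b.txt, c.txt} staged={b.txt, c.txt}
After op 9 (git add c.txt): modified={a.txt, b.txt} staged={b.txt, c.txt}
After op 10 (git add a.txt): modified={b.txt} staged={a.txt, b.txt, c.txt}
After op 11 (modify c.txt): modified={b.txt, c.txt} staged={a.txt, b.txt, c.txt}
After op 12 (modify c.txt): modified={b.txt, c.txt} staged={a.txt, b.txt, c.txt}
After op 13 (modify a.txt): modified={a.txt, b.txt, c.txt} staged={a.txt, b.txt, c.txt}
After op 14 (git reset a.txt): modified={a.txt, b.txt, c.txt} staged={b.txt, c.txt}
After op 15 (modify a.txt): modified={a.txt, b.txt, c.txt} staged={b.txt, c.txt}
After op 16 (git commit): modified={a.txt, b.txt, c.txt} staged={none}
After op 17 (git add b.txt): modified={a.txt, c.txt} staged={b.txt}
After op 18 (modify b.txt): modified={a.txt, b.txt, c.txt} staged={b.txt}
After op 19 (git commit): modified={a.txt, b.txt, c.txt} staged={none}

Answer: a.txt, b.txt, c.txt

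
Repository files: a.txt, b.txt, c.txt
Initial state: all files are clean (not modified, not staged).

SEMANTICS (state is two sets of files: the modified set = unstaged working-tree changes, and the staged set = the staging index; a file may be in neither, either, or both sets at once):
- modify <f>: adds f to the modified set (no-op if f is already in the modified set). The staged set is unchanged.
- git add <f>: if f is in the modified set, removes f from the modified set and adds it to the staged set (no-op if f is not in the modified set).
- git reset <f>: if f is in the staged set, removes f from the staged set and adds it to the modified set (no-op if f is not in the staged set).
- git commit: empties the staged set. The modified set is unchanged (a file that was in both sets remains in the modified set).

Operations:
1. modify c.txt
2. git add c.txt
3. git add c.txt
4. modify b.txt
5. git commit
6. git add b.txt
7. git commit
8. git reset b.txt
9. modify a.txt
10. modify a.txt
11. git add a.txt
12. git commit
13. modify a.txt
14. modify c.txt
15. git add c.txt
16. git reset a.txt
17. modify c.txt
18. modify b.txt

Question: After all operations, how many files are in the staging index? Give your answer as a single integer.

Answer: 1

Derivation:
After op 1 (modify c.txt): modified={c.txt} staged={none}
After op 2 (git add c.txt): modified={none} staged={c.txt}
After op 3 (git add c.txt): modified={none} staged={c.txt}
After op 4 (modify b.txt): modified={b.txt} staged={c.txt}
After op 5 (git commit): modified={b.txt} staged={none}
After op 6 (git add b.txt): modified={none} staged={b.txt}
After op 7 (git commit): modified={none} staged={none}
After op 8 (git reset b.txt): modified={none} staged={none}
After op 9 (modify a.txt): modified={a.txt} staged={none}
After op 10 (modify a.txt): modified={a.txt} staged={none}
After op 11 (git add a.txt): modified={none} staged={a.txt}
After op 12 (git commit): modified={none} staged={none}
After op 13 (modify a.txt): modified={a.txt} staged={none}
After op 14 (modify c.txt): modified={a.txt, c.txt} staged={none}
After op 15 (git add c.txt): modified={a.txt} staged={c.txt}
After op 16 (git reset a.txt): modified={a.txt} staged={c.txt}
After op 17 (modify c.txt): modified={a.txt, c.txt} staged={c.txt}
After op 18 (modify b.txt): modified={a.txt, b.txt, c.txt} staged={c.txt}
Final staged set: {c.txt} -> count=1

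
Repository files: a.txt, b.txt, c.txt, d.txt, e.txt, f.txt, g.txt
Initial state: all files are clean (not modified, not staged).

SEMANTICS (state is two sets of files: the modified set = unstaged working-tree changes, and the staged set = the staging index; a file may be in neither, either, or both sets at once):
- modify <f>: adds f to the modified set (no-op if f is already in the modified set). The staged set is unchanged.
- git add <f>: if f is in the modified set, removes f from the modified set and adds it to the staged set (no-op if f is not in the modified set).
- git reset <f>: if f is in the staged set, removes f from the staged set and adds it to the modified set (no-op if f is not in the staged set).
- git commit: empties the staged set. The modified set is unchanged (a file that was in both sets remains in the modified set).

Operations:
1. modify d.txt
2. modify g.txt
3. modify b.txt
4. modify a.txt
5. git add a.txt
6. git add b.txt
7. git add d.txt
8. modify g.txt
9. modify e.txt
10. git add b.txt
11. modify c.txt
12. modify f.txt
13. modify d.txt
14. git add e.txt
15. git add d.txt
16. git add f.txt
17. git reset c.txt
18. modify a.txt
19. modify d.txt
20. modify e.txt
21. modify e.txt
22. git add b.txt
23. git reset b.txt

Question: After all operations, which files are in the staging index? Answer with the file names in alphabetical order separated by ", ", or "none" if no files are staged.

Answer: a.txt, d.txt, e.txt, f.txt

Derivation:
After op 1 (modify d.txt): modified={d.txt} staged={none}
After op 2 (modify g.txt): modified={d.txt, g.txt} staged={none}
After op 3 (modify b.txt): modified={b.txt, d.txt, g.txt} staged={none}
After op 4 (modify a.txt): modified={a.txt, b.txt, d.txt, g.txt} staged={none}
After op 5 (git add a.txt): modified={b.txt, d.txt, g.txt} staged={a.txt}
After op 6 (git add b.txt): modified={d.txt, g.txt} staged={a.txt, b.txt}
After op 7 (git add d.txt): modified={g.txt} staged={a.txt, b.txt, d.txt}
After op 8 (modify g.txt): modified={g.txt} staged={a.txt, b.txt, d.txt}
After op 9 (modify e.txt): modified={e.txt, g.txt} staged={a.txt, b.txt, d.txt}
After op 10 (git add b.txt): modified={e.txt, g.txt} staged={a.txt, b.txt, d.txt}
After op 11 (modify c.txt): modified={c.txt, e.txt, g.txt} staged={a.txt, b.txt, d.txt}
After op 12 (modify f.txt): modified={c.txt, e.txt, f.txt, g.txt} staged={a.txt, b.txt, d.txt}
After op 13 (modify d.txt): modified={c.txt, d.txt, e.txt, f.txt, g.txt} staged={a.txt, b.txt, d.txt}
After op 14 (git add e.txt): modified={c.txt, d.txt, f.txt, g.txt} staged={a.txt, b.txt, d.txt, e.txt}
After op 15 (git add d.txt): modified={c.txt, f.txt, g.txt} staged={a.txt, b.txt, d.txt, e.txt}
After op 16 (git add f.txt): modified={c.txt, g.txt} staged={a.txt, b.txt, d.txt, e.txt, f.txt}
After op 17 (git reset c.txt): modified={c.txt, g.txt} staged={a.txt, b.txt, d.txt, e.txt, f.txt}
After op 18 (modify a.txt): modified={a.txt, c.txt, g.txt} staged={a.txt, b.txt, d.txt, e.txt, f.txt}
After op 19 (modify d.txt): modified={a.txt, c.txt, d.txt, g.txt} staged={a.txt, b.txt, d.txt, e.txt, f.txt}
After op 20 (modify e.txt): modified={a.txt, c.txt, d.txt, e.txt, g.txt} staged={a.txt, b.txt, d.txt, e.txt, f.txt}
After op 21 (modify e.txt): modified={a.txt, c.txt, d.txt, e.txt, g.txt} staged={a.txt, b.txt, d.txt, e.txt, f.txt}
After op 22 (git add b.txt): modified={a.txt, c.txt, d.txt, e.txt, g.txt} staged={a.txt, b.txt, d.txt, e.txt, f.txt}
After op 23 (git reset b.txt): modified={a.txt, b.txt, c.txt, d.txt, e.txt, g.txt} staged={a.txt, d.txt, e.txt, f.txt}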